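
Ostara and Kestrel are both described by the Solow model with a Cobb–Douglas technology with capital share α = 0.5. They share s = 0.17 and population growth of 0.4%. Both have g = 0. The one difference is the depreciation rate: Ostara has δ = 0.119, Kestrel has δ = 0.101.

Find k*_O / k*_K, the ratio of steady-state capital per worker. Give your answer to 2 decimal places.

k*_O / k*_K ≈ 0.73

Steady-state k* = [s/(n + δ)]^(1/(1−α)), so the ratio is [ (s_O/(n + δ)_O) / (s_K/(n + δ)_K) ]^2.
s_O/(n + δ)_O = 0.17/0.123 = 1.3821; s_K/(n + δ)_K = 0.17/0.105 = 1.6190.
Ratio = (1.3821/1.6190)^2 = 0.8537^2 ≈ 0.7288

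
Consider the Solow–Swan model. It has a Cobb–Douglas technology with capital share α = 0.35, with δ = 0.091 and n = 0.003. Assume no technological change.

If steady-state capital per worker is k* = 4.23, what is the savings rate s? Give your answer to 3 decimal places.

s ≈ 0.240

Steady state requires s·f(k) = (n + δ)·k, i.e. s·k^α = (n + δ)·k.
So s / (n + δ) = (k*)^(1−α) = 4.23^0.65 = 2.5534.
Therefore s = 2.5534 × (n + δ) = 2.5534 × 0.094 = 0.2400.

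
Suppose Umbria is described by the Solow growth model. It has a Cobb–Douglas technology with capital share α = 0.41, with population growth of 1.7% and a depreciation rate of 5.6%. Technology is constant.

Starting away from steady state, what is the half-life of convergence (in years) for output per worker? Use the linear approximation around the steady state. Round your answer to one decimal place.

Near the steady state the convergence rate is λ = (1 − α)(n + δ).
λ = (1 − 0.41) × 0.073 = 0.59 × 0.073 = 0.04307
Half-life = ln 2 / λ = 0.6931 / 0.04307 ≈ 16.09 years

half-life ≈ 16.1 years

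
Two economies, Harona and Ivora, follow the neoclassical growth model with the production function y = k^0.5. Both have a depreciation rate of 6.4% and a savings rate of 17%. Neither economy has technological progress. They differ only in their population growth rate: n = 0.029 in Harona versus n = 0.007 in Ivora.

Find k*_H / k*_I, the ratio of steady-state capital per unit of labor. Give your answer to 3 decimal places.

ratio ≈ 0.583

Steady-state k* = [s/(n + δ)]^(1/(1−α)), so the ratio is [ (s_H/(n + δ)_H) / (s_I/(n + δ)_I) ]^2.
s_H/(n + δ)_H = 0.17/0.093 = 1.8280; s_I/(n + δ)_I = 0.17/0.071 = 2.3944.
Ratio = (1.8280/2.3944)^2 = 0.7634^2 ≈ 0.5828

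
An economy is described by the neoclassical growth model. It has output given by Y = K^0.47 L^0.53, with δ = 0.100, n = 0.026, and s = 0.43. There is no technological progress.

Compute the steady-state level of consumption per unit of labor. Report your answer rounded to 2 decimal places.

In steady state, investment equals break-even investment: s·k^α = (n + δ)·k.
Dividing both sides by k: k^(1−α) = s / (n + δ).
k^0.53 = 0.43 / (0.026 + 0.100) = 0.43 / 0.126 = 3.4127
k* = 3.4127^(1/0.53) ≈ 10.1355
y* = (k*)^α = 10.1355^0.47 ≈ 2.9699
c* = (1 − s)·y* = (1 − 0.43) × 2.9699 ≈ 1.6928

c* ≈ 1.69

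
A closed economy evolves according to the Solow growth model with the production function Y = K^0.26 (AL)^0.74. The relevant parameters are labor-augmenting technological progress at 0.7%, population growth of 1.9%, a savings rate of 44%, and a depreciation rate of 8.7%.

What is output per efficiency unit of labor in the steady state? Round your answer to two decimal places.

Steady state requires s·f(k) = (n + g + δ)·k, i.e. s·k^α = (n + g + δ)·k.
Rearranging, k^(1−α) = s / (n + g + δ).
k^0.74 = 0.44 / (0.019 + 0.007 + 0.087) = 0.44 / 0.113 = 3.8938
k* = 3.8938^(1/0.74) ≈ 6.2777
y* = (k*)^α = 6.2777^0.26 ≈ 1.6122

y* = 1.61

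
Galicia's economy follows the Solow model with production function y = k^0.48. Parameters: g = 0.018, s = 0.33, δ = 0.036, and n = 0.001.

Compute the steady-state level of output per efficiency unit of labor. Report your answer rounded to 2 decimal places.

y* = 5.23

At the steady state, Δk = 0, so s·k^α = (n + g + δ)·k.
Rearranging, k^(1−α) = s / (n + g + δ).
k^0.52 = 0.33 / (0.001 + 0.018 + 0.036) = 0.33 / 0.055 = 6.0000
k* = 6.0000^(1/0.52) ≈ 31.3650
y* = (k*)^α = 31.3650^0.48 ≈ 5.2275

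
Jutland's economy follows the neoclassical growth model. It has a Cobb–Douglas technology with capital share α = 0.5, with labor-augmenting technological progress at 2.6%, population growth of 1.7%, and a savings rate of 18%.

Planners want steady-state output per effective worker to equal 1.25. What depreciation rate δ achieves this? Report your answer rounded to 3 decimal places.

At the steady state, Δk = 0, so s·k^α = (n + g + δ)·k.
Since y* = [s/(n + g + δ)]^(α/(1−α)), we have s/(n + g + δ) = (y*)^((1−α)/α) = 1.25^1 = 1.2500.
Therefore n + g + δ = s / 1.2500 = 0.18 / 1.2500 = 0.1440, so δ = 0.1440 − 0.043 = 0.1010.

δ ≈ 0.101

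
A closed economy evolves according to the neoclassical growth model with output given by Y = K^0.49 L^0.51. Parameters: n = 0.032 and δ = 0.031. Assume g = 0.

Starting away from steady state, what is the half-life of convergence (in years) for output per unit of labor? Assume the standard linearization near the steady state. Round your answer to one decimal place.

Near the steady state the convergence rate is λ = (1 − α)(n + δ).
λ = (1 − 0.49) × 0.063 = 0.51 × 0.063 = 0.03213
Half-life = ln 2 / λ = 0.6931 / 0.03213 ≈ 21.57 years

about 21.6 years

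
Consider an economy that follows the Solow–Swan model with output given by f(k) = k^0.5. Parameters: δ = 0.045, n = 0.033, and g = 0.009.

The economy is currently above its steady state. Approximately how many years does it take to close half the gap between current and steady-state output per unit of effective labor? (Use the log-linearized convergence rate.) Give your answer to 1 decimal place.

Near the steady state the convergence rate is λ = (1 − α)(n + g + δ).
λ = (1 − 0.5) × 0.087 = 0.5 × 0.087 = 0.0435
Half-life = ln 2 / λ = 0.6931 / 0.0435 ≈ 15.93 years

t_½ ≈ 15.9 years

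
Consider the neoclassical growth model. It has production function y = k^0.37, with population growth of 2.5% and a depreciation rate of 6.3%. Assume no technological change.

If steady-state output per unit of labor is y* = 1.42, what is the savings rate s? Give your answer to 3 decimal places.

s ≈ 0.160

In steady state, investment equals break-even investment: s·k^α = (n + δ)·k.
Since y* = [s/(n + δ)]^(α/(1−α)), we have s/(n + δ) = (y*)^((1−α)/α) = 1.42^1.7027 = 1.8168.
Therefore s = 1.8168 × (n + δ) = 1.8168 × 0.088 = 0.1599.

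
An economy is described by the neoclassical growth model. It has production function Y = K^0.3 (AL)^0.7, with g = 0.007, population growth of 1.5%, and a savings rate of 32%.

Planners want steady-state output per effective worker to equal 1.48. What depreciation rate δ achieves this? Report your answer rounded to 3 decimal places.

At the steady state, Δk = 0, so s·k^α = (n + g + δ)·k.
Since y* = [s/(n + g + δ)]^(α/(1−α)), we have s/(n + g + δ) = (y*)^((1−α)/α) = 1.48^2.3333 = 2.4962.
Therefore n + g + δ = s / 2.4962 = 0.32 / 2.4962 = 0.1282, so δ = 0.1282 − 0.022 = 0.1062.

δ ≈ 0.106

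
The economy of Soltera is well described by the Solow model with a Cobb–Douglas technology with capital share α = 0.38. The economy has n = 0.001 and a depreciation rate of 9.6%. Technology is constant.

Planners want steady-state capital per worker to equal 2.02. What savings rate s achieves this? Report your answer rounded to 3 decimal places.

s ≈ 0.150

At the steady state, Δk = 0, so s·k^α = (n + δ)·k.
So s / (n + δ) = (k*)^(1−α) = 2.02^0.62 = 1.5464.
Therefore s = 1.5464 × (n + δ) = 1.5464 × 0.097 = 0.1500.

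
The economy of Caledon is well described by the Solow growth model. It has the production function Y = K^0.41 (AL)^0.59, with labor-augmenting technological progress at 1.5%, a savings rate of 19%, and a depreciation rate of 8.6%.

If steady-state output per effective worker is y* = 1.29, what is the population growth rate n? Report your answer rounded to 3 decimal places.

At the steady state, Δk = 0, so s·k^α = (n + g + δ)·k.
Since y* = [s/(n + g + δ)]^(α/(1−α)), we have s/(n + g + δ) = (y*)^((1−α)/α) = 1.29^1.439 = 1.4426.
Therefore n + g + δ = s / 1.4426 = 0.19 / 1.4426 = 0.1317, so n = 0.1317 − 0.101 = 0.0307.

n ≈ 0.031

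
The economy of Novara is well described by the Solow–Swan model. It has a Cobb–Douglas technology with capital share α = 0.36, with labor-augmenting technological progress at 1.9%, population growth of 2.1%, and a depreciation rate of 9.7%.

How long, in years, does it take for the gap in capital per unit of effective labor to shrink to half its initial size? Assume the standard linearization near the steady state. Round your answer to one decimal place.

Near the steady state the convergence rate is λ = (1 − α)(n + g + δ).
λ = (1 − 0.36) × 0.137 = 0.64 × 0.137 = 0.08768
Half-life = ln 2 / λ = 0.6931 / 0.08768 ≈ 7.90 years

about 7.9 years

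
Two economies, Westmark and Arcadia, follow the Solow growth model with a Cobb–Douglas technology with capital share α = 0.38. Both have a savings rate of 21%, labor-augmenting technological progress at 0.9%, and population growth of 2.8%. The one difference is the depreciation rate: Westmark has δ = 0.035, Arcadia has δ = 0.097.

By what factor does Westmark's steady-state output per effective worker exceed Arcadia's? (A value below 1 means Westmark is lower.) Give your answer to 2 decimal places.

Steady-state y* = [s/(n + g + δ)]^(α/(1−α)), so the ratio is [ (s_W/(n + g + δ)_W) / (s_A/(n + g + δ)_A) ]^0.6129.
s_W/(n + g + δ)_W = 0.21/0.072 = 2.9167; s_A/(n + g + δ)_A = 0.21/0.134 = 1.5672.
Ratio = (2.9167/1.5672)^0.6129 = 1.8611^0.6129 ≈ 1.4633

y*_W / y*_A ≈ 1.46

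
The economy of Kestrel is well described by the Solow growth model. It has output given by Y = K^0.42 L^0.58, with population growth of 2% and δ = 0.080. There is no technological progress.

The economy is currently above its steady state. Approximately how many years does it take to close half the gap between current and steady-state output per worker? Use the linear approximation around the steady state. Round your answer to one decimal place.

half-life ≈ 12.0 years

Near the steady state the convergence rate is λ = (1 − α)(n + δ).
λ = (1 − 0.42) × 0.100 = 0.58 × 0.100 = 0.0580
Half-life = ln 2 / λ = 0.6931 / 0.0580 ≈ 11.95 years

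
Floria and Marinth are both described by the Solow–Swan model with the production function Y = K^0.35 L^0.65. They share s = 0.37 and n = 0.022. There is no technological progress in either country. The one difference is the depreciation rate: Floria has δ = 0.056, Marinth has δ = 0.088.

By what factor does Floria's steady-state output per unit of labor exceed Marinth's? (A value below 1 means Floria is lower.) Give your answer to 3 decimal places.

Steady-state y* = [s/(n + δ)]^(α/(1−α)), so the ratio is [ (s_F/(n + δ)_F) / (s_M/(n + δ)_M) ]^0.5385.
s_F/(n + δ)_F = 0.37/0.078 = 4.7436; s_M/(n + δ)_M = 0.37/0.110 = 3.3636.
Ratio = (4.7436/3.3636)^0.5385 = 1.4103^0.5385 ≈ 1.2034

y*_F / y*_M ≈ 1.203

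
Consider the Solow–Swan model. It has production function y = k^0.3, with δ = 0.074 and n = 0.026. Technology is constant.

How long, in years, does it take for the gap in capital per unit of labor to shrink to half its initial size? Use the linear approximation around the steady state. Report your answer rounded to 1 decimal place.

Near the steady state the convergence rate is λ = (1 − α)(n + δ).
λ = (1 − 0.3) × 0.100 = 0.7 × 0.100 = 0.0700
Half-life = ln 2 / λ = 0.6931 / 0.0700 ≈ 9.90 years

t_½ ≈ 9.9 years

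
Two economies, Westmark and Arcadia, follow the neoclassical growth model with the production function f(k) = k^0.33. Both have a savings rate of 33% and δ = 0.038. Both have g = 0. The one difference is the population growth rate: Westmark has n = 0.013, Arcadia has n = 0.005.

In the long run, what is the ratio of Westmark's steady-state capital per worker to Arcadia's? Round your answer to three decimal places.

Steady-state k* = [s/(n + δ)]^(1/(1−α)), so the ratio is [ (s_W/(n + δ)_W) / (s_A/(n + δ)_A) ]^1.4925.
s_W/(n + δ)_W = 0.33/0.051 = 6.4706; s_A/(n + δ)_A = 0.33/0.043 = 7.6744.
Ratio = (6.4706/7.6744)^1.4925 = 0.8431^1.4925 ≈ 0.7751

k*_W / k*_A ≈ 0.775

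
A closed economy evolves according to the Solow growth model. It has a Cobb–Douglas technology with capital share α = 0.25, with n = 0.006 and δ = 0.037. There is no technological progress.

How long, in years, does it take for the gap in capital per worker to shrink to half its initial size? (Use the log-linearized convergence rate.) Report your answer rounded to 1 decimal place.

t_½ ≈ 21.5 years

Near the steady state the convergence rate is λ = (1 − α)(n + δ).
λ = (1 − 0.25) × 0.043 = 0.75 × 0.043 = 0.03225
Half-life = ln 2 / λ = 0.6931 / 0.03225 ≈ 21.49 years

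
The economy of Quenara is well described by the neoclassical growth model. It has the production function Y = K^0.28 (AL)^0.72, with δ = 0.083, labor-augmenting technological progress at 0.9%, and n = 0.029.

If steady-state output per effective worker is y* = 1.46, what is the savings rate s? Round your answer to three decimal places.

s ≈ 0.320

Steady state requires s·f(k) = (n + g + δ)·k, i.e. s·k^α = (n + g + δ)·k.
Since y* = [s/(n + g + δ)]^(α/(1−α)), we have s/(n + g + δ) = (y*)^((1−α)/α) = 1.46^2.5714 = 2.6462.
Therefore s = 2.6462 × (n + g + δ) = 2.6462 × 0.121 = 0.3202.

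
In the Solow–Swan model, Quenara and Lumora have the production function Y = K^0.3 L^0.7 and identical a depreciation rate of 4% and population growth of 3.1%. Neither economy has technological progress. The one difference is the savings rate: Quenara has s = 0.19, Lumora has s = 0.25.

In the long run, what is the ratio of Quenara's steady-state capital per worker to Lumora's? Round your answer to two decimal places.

Steady-state k* = [s/(n + δ)]^(1/(1−α)), so the ratio is [ (s_Q/(n + δ)_Q) / (s_L/(n + δ)_L) ]^1.4286.
s_Q/(n + δ)_Q = 0.19/0.071 = 2.6761; s_L/(n + δ)_L = 0.25/0.071 = 3.5211.
Ratio = (2.6761/3.5211)^1.4286 = 0.7600^1.4286 ≈ 0.6757

ratio ≈ 0.68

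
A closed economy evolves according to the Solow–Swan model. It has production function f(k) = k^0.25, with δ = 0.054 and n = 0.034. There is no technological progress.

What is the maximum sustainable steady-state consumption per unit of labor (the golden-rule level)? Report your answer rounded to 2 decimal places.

At the golden rule, f'(k) = n + δ, so α·k^(α−1) = n + δ and k_gold = (α/(n + δ))^(1/(1−α)).
k_gold = (0.25/0.088)^(1/0.75) = 2.8409^1.3333 ≈ 4.0234
c_gold = f(k_gold) − (n + δ)·k_gold = 1.4163 − 0.088×4.0234 ≈ 1.0622

c_gold ≈ 1.06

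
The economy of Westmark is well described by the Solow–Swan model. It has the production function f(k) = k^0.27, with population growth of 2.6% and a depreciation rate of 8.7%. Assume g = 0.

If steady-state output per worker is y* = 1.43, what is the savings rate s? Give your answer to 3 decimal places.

s ≈ 0.297

At the steady state, Δk = 0, so s·k^α = (n + δ)·k.
Since y* = [s/(n + δ)]^(α/(1−α)), we have s/(n + δ) = (y*)^((1−α)/α) = 1.43^2.7037 = 2.6302.
Therefore s = 2.6302 × (n + δ) = 2.6302 × 0.113 = 0.2972.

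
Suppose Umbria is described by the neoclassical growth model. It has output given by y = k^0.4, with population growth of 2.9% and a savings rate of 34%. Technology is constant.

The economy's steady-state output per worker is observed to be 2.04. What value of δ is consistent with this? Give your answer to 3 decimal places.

At the steady state, Δk = 0, so s·k^α = (n + δ)·k.
Since y* = [s/(n + δ)]^(α/(1−α)), we have s/(n + δ) = (y*)^((1−α)/α) = 2.04^1.5 = 2.9137.
Therefore n + δ = s / 2.9137 = 0.34 / 2.9137 = 0.1167, so δ = 0.1167 − 0.029 = 0.0877.

δ ≈ 0.088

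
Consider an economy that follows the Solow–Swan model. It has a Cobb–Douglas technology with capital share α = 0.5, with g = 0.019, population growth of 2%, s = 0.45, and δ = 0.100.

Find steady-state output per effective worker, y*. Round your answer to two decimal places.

At the steady state, Δk = 0, so s·k^α = (n + g + δ)·k.
Rearranging, k^(1−α) = s / (n + g + δ).
k^0.5 = 0.45 / (0.020 + 0.019 + 0.100) = 0.45 / 0.139 = 3.2374
k* = 3.2374^(1/0.5) ≈ 10.4808
y* = (k*)^α = 10.4808^0.5 ≈ 3.2374

y* ≈ 3.24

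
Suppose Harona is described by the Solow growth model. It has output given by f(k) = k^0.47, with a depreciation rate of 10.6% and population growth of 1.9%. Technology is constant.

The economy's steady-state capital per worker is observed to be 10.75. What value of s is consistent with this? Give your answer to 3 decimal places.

s ≈ 0.440

At the steady state, Δk = 0, so s·k^α = (n + δ)·k.
So s / (n + δ) = (k*)^(1−α) = 10.75^0.53 = 3.5208.
Therefore s = 3.5208 × (n + δ) = 3.5208 × 0.125 = 0.4401.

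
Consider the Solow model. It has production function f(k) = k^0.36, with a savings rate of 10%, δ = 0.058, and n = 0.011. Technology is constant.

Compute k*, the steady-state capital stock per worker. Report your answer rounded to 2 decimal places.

Steady state requires s·f(k) = (n + δ)·k, i.e. s·k^α = (n + δ)·k.
Rearranging, k^(1−α) = s / (n + δ).
k^0.64 = 0.10 / (0.011 + 0.058) = 0.10 / 0.069 = 1.4493
k* = 1.4493^(1/0.64) ≈ 1.7857

k* = 1.79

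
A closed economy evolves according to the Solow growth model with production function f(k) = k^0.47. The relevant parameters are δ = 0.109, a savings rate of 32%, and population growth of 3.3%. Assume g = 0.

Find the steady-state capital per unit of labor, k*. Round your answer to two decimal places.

k* ≈ 4.63

In steady state, investment equals break-even investment: s·k^α = (n + δ)·k.
Dividing both sides by k: k^(1−α) = s / (n + δ).
k^0.53 = 0.32 / (0.033 + 0.109) = 0.32 / 0.142 = 2.2535
k* = 2.2535^(1/0.53) ≈ 4.6320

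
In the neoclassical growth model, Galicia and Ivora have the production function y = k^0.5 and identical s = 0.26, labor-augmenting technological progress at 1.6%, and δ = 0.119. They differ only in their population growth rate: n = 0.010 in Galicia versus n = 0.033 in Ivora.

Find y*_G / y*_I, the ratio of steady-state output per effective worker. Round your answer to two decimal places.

Steady-state y* = [s/(n + g + δ)]^(α/(1−α)), so the ratio is [ (s_G/(n + g + δ)_G) / (s_I/(n + g + δ)_I) ]^1.
s_G/(n + g + δ)_G = 0.26/0.145 = 1.7931; s_I/(n + g + δ)_I = 0.26/0.168 = 1.5476.
Ratio = (1.7931/1.5476)^1 = 1.1586^1 ≈ 1.1586

ratio ≈ 1.16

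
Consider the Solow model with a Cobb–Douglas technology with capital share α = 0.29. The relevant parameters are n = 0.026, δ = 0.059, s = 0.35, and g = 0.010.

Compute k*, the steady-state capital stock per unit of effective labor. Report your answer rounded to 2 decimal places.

k* = 6.28

In steady state, investment equals break-even investment: s·k^α = (n + g + δ)·k.
Dividing both sides by k: k^(1−α) = s / (n + g + δ).
k^0.71 = 0.35 / (0.026 + 0.010 + 0.059) = 0.35 / 0.095 = 3.6842
k* = 3.6842^(1/0.71) ≈ 6.2758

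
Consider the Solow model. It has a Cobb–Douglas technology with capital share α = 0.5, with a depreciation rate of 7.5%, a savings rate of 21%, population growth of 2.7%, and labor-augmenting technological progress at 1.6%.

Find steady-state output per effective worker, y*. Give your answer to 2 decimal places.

y* ≈ 1.78

In steady state, investment equals break-even investment: s·k^α = (n + g + δ)·k.
Dividing both sides by k: k^(1−α) = s / (n + g + δ).
k^0.5 = 0.21 / (0.027 + 0.016 + 0.075) = 0.21 / 0.118 = 1.7797
k* = 1.7797^(1/0.5) ≈ 3.1673
y* = (k*)^α = 3.1673^0.5 ≈ 1.7797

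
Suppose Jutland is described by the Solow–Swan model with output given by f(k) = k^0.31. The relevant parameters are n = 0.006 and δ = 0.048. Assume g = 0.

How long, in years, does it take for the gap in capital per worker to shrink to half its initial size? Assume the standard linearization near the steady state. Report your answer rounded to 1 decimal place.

about 18.6 years

Near the steady state the convergence rate is λ = (1 − α)(n + δ).
λ = (1 − 0.31) × 0.054 = 0.69 × 0.054 = 0.03726
Half-life = ln 2 / λ = 0.6931 / 0.03726 ≈ 18.60 years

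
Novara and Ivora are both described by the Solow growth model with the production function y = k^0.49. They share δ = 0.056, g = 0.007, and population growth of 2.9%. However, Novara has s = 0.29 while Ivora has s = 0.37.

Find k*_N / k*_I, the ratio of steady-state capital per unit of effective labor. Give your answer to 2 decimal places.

k*_N / k*_I ≈ 0.62

Steady-state k* = [s/(n + g + δ)]^(1/(1−α)), so the ratio is [ (s_N/(n + g + δ)_N) / (s_I/(n + g + δ)_I) ]^1.9608.
s_N/(n + g + δ)_N = 0.29/0.092 = 3.1522; s_I/(n + g + δ)_I = 0.37/0.092 = 4.0217.
Ratio = (3.1522/4.0217)^1.9608 = 0.7838^1.9608 ≈ 0.6202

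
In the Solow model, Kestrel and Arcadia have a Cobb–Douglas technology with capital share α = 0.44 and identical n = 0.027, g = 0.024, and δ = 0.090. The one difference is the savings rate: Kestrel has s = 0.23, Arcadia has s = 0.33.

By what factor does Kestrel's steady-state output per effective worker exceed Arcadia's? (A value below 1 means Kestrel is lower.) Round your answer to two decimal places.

ratio ≈ 0.75

Steady-state y* = [s/(n + g + δ)]^(α/(1−α)), so the ratio is [ (s_K/(n + g + δ)_K) / (s_A/(n + g + δ)_A) ]^0.7857.
s_K/(n + g + δ)_K = 0.23/0.141 = 1.6312; s_A/(n + g + δ)_A = 0.33/0.141 = 2.3404.
Ratio = (1.6312/2.3404)^0.7857 = 0.6970^0.7857 ≈ 0.7531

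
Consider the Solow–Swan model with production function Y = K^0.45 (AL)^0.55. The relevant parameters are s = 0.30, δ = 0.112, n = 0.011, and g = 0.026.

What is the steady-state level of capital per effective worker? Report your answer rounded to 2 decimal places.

k* ≈ 3.57

At the steady state, Δk = 0, so s·k^α = (n + g + δ)·k.
Dividing both sides by k: k^(1−α) = s / (n + g + δ).
k^0.55 = 0.30 / (0.011 + 0.026 + 0.112) = 0.30 / 0.149 = 2.0134
k* = 2.0134^(1/0.55) ≈ 3.5694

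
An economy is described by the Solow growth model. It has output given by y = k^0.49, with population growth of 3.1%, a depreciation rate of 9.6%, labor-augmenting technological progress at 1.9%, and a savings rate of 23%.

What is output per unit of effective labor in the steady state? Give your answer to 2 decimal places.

In steady state, investment equals break-even investment: s·k^α = (n + g + δ)·k.
Rearranging, k^(1−α) = s / (n + g + δ).
k^0.51 = 0.23 / (0.031 + 0.019 + 0.096) = 0.23 / 0.146 = 1.5753
k* = 1.5753^(1/0.51) ≈ 2.4377
y* = (k*)^α = 2.4377^0.49 ≈ 1.5475

y* = 1.55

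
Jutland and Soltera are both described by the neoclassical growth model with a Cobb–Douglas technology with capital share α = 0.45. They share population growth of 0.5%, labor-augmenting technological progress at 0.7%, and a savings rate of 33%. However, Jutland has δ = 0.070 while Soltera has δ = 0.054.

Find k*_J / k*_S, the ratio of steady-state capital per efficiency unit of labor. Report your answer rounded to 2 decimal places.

Steady-state k* = [s/(n + g + δ)]^(1/(1−α)), so the ratio is [ (s_J/(n + g + δ)_J) / (s_S/(n + g + δ)_S) ]^1.8182.
s_J/(n + g + δ)_J = 0.33/0.082 = 4.0244; s_S/(n + g + δ)_S = 0.33/0.066 = 5.0000.
Ratio = (4.0244/5.0000)^1.8182 = 0.8049^1.8182 ≈ 0.6739

ratio ≈ 0.67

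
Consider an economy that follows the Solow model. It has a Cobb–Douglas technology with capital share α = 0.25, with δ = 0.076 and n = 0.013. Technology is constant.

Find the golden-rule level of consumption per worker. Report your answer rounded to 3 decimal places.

c_gold ≈ 1.058

At the golden rule, f'(k) = n + δ, so α·k^(α−1) = n + δ and k_gold = (α/(n + δ))^(1/(1−α)).
k_gold = (0.25/0.089)^(1/0.75) = 2.8090^1.3333 ≈ 3.9633
c_gold = f(k_gold) − (n + δ)·k_gold = 1.4110 − 0.089×3.9633 ≈ 1.0583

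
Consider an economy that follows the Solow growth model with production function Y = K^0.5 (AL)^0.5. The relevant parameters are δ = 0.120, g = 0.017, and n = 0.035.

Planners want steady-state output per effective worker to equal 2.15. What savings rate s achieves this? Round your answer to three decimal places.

s ≈ 0.370

Steady state requires s·f(k) = (n + g + δ)·k, i.e. s·k^α = (n + g + δ)·k.
Since y* = [s/(n + g + δ)]^(α/(1−α)), we have s/(n + g + δ) = (y*)^((1−α)/α) = 2.15^1 = 2.1500.
Therefore s = 2.1500 × (n + g + δ) = 2.1500 × 0.172 = 0.3698.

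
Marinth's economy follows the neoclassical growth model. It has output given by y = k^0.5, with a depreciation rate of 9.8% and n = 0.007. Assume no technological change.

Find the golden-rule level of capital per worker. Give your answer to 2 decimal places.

k_gold ≈ 22.68

The golden rule sets f'(k) = n + δ, i.e. α·k^(α−1) = n + δ.
So k^(1−α) = α / (n + δ) = 0.5 / 0.105 = 4.7619.
k_gold = 4.7619^(1/0.5) ≈ 22.6757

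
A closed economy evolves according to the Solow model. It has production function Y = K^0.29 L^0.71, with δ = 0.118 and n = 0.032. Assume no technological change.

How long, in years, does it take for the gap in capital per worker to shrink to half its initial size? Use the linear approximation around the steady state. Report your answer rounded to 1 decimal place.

t_½ ≈ 6.5 years

Near the steady state the convergence rate is λ = (1 − α)(n + δ).
λ = (1 − 0.29) × 0.150 = 0.71 × 0.150 = 0.1065
Half-life = ln 2 / λ = 0.6931 / 0.1065 ≈ 6.51 years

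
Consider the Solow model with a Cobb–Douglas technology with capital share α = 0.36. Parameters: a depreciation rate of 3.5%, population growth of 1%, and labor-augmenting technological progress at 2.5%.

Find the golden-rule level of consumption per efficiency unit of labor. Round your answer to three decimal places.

At the golden rule, f'(k) = n + g + δ, so α·k^(α−1) = n + g + δ and k_gold = (α/(n + g + δ))^(1/(1−α)).
k_gold = (0.36/0.070)^(1/0.64) = 5.1429^1.5625 ≈ 12.9200
c_gold = f(k_gold) − (n + g + δ)·k_gold = 2.5122 − 0.070×12.9200 ≈ 1.6078

c_gold ≈ 1.608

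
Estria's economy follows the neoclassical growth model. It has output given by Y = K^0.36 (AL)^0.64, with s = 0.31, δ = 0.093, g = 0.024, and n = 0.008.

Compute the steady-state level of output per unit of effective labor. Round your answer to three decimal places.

y* ≈ 1.667

Steady state requires s·f(k) = (n + g + δ)·k, i.e. s·k^α = (n + g + δ)·k.
Rearranging, k^(1−α) = s / (n + g + δ).
k^0.64 = 0.31 / (0.008 + 0.024 + 0.093) = 0.31 / 0.125 = 2.4800
k* = 2.4800^(1/0.64) ≈ 4.1336
y* = (k*)^α = 4.1336^0.36 ≈ 1.6668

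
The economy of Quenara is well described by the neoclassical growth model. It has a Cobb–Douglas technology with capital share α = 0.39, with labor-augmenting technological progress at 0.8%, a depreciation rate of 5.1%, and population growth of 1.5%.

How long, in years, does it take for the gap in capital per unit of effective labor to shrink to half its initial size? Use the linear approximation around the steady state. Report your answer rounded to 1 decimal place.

Near the steady state the convergence rate is λ = (1 − α)(n + g + δ).
λ = (1 − 0.39) × 0.074 = 0.61 × 0.074 = 0.04514
Half-life = ln 2 / λ = 0.6931 / 0.04514 ≈ 15.35 years

half-life ≈ 15.4 years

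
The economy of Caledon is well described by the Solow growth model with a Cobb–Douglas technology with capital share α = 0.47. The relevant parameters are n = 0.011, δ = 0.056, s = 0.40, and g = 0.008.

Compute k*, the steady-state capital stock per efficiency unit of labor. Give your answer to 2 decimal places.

At the steady state, Δk = 0, so s·k^α = (n + g + δ)·k.
Dividing both sides by k: k^(1−α) = s / (n + g + δ).
k^0.53 = 0.40 / (0.011 + 0.008 + 0.056) = 0.40 / 0.075 = 5.3333
k* = 5.3333^(1/0.53) ≈ 23.5337

k* ≈ 23.53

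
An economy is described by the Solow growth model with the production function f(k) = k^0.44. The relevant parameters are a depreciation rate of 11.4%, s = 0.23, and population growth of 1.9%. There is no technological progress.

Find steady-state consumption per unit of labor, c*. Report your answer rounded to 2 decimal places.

Steady state requires s·f(k) = (n + δ)·k, i.e. s·k^α = (n + δ)·k.
Rearranging, k^(1−α) = s / (n + δ).
k^0.56 = 0.23 / (0.019 + 0.114) = 0.23 / 0.133 = 1.7293
k* = 1.7293^(1/0.56) ≈ 2.6593
y* = (k*)^α = 2.6593^0.44 ≈ 1.5378
c* = (1 − s)·y* = (1 − 0.23) × 1.5378 ≈ 1.1841

c* ≈ 1.18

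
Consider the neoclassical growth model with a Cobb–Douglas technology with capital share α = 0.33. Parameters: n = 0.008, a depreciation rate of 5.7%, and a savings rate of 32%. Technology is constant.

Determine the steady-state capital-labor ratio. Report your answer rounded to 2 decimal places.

In steady state, investment equals break-even investment: s·k^α = (n + δ)·k.
Rearranging, k^(1−α) = s / (n + δ).
k^0.67 = 0.32 / (0.008 + 0.057) = 0.32 / 0.065 = 4.9231
k* = 4.9231^(1/0.67) ≈ 10.7942

k* = 10.79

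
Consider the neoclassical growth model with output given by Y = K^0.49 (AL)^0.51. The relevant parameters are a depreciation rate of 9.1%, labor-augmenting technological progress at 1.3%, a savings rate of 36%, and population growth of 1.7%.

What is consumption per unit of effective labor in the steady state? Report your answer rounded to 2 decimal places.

c* ≈ 1.82

In steady state, investment equals break-even investment: s·k^α = (n + g + δ)·k.
Dividing both sides by k: k^(1−α) = s / (n + g + δ).
k^0.51 = 0.36 / (0.017 + 0.013 + 0.091) = 0.36 / 0.121 = 2.9752
k* = 2.9752^(1/0.51) ≈ 8.4813
y* = (k*)^α = 8.4813^0.49 ≈ 2.8507
c* = (1 − s)·y* = (1 − 0.36) × 2.8507 ≈ 1.8244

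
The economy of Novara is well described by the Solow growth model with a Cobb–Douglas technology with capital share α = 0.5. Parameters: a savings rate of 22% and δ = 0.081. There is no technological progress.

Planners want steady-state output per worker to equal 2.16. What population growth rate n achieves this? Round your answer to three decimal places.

n ≈ 0.021

In steady state, investment equals break-even investment: s·k^α = (n + δ)·k.
Since y* = [s/(n + δ)]^(α/(1−α)), we have s/(n + δ) = (y*)^((1−α)/α) = 2.16^1 = 2.1600.
Therefore n + δ = s / 2.1600 = 0.22 / 2.1600 = 0.1019, so n = 0.1019 − 0.081 = 0.0209.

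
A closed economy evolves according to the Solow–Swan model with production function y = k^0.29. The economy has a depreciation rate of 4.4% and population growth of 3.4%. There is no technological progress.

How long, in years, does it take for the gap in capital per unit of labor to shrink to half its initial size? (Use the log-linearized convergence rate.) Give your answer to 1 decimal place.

about 12.5 years

Near the steady state the convergence rate is λ = (1 − α)(n + δ).
λ = (1 − 0.29) × 0.078 = 0.71 × 0.078 = 0.05538
Half-life = ln 2 / λ = 0.6931 / 0.05538 ≈ 12.52 years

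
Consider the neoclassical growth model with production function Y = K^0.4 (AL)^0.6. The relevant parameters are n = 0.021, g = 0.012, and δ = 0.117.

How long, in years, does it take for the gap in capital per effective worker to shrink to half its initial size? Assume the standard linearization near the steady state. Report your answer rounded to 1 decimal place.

about 7.7 years

Near the steady state the convergence rate is λ = (1 − α)(n + g + δ).
λ = (1 − 0.4) × 0.150 = 0.6 × 0.150 = 0.0900
Half-life = ln 2 / λ = 0.6931 / 0.0900 ≈ 7.70 years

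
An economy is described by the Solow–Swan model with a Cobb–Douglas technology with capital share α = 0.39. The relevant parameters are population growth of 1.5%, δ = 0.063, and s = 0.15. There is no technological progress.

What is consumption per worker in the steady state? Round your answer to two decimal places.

c* = 1.29

Steady state requires s·f(k) = (n + δ)·k, i.e. s·k^α = (n + δ)·k.
Dividing both sides by k: k^(1−α) = s / (n + δ).
k^0.61 = 0.15 / (0.015 + 0.063) = 0.15 / 0.078 = 1.9231
k* = 1.9231^(1/0.61) ≈ 2.9213
y* = (k*)^α = 2.9213^0.39 ≈ 1.5191
c* = (1 − s)·y* = (1 − 0.15) × 1.5191 ≈ 1.2912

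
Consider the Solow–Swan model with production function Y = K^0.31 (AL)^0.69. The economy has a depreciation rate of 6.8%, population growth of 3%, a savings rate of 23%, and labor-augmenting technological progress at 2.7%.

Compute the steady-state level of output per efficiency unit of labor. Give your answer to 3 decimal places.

y* ≈ 1.315

Steady state requires s·f(k) = (n + g + δ)·k, i.e. s·k^α = (n + g + δ)·k.
Dividing both sides by k: k^(1−α) = s / (n + g + δ).
k^0.69 = 0.23 / (0.030 + 0.027 + 0.068) = 0.23 / 0.125 = 1.8400
k* = 1.8400^(1/0.69) ≈ 2.4199
y* = (k*)^α = 2.4199^0.31 ≈ 1.3152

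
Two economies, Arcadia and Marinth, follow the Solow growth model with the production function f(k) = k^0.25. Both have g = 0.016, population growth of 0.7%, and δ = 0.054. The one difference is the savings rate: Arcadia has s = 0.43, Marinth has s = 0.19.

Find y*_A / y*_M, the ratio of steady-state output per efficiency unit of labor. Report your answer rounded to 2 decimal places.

Steady-state y* = [s/(n + g + δ)]^(α/(1−α)), so the ratio is [ (s_A/(n + g + δ)_A) / (s_M/(n + g + δ)_M) ]^0.3333.
s_A/(n + g + δ)_A = 0.43/0.077 = 5.5844; s_M/(n + g + δ)_M = 0.19/0.077 = 2.4675.
Ratio = (5.5844/2.4675)^0.3333 = 2.2632^0.3333 ≈ 1.3129

ratio ≈ 1.31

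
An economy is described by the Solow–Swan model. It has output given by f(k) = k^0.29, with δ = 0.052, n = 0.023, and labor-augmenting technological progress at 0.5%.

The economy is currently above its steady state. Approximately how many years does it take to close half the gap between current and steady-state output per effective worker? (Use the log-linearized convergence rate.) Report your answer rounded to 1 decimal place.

Near the steady state the convergence rate is λ = (1 − α)(n + g + δ).
λ = (1 − 0.29) × 0.080 = 0.71 × 0.080 = 0.0568
Half-life = ln 2 / λ = 0.6931 / 0.0568 ≈ 12.20 years

about 12.2 years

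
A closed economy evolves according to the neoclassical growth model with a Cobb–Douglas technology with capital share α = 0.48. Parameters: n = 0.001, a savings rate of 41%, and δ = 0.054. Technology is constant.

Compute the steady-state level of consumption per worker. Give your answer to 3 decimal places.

In steady state, investment equals break-even investment: s·k^α = (n + δ)·k.
Dividing both sides by k: k^(1−α) = s / (n + δ).
k^0.52 = 0.41 / (0.001 + 0.054) = 0.41 / 0.055 = 7.4545
k* = 7.4545^(1/0.52) ≈ 47.6133
y* = (k*)^α = 47.6133^0.48 ≈ 6.3872
c* = (1 − s)·y* = (1 − 0.41) × 6.3872 ≈ 3.7684

c* = 3.768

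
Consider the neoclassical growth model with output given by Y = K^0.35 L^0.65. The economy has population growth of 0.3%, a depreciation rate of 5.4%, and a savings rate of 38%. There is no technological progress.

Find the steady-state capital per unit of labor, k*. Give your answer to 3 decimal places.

In steady state, investment equals break-even investment: s·k^α = (n + δ)·k.
Dividing both sides by k: k^(1−α) = s / (n + δ).
k^0.65 = 0.38 / (0.003 + 0.054) = 0.38 / 0.057 = 6.6667
k* = 6.6667^(1/0.65) ≈ 18.5163

k* = 18.516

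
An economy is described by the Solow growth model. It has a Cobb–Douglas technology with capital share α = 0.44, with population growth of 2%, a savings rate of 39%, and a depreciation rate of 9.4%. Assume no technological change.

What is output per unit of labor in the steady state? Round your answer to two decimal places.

At the steady state, Δk = 0, so s·k^α = (n + δ)·k.
Dividing both sides by k: k^(1−α) = s / (n + δ).
k^0.56 = 0.39 / (0.020 + 0.094) = 0.39 / 0.114 = 3.4211
k* = 3.4211^(1/0.56) ≈ 8.9922
y* = (k*)^α = 8.9922^0.44 ≈ 2.6285

y* = 2.63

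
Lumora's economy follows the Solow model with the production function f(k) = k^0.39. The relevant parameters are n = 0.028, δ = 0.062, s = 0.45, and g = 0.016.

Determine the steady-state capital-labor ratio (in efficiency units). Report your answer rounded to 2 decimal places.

At the steady state, Δk = 0, so s·k^α = (n + g + δ)·k.
Dividing both sides by k: k^(1−α) = s / (n + g + δ).
k^0.61 = 0.45 / (0.028 + 0.016 + 0.062) = 0.45 / 0.106 = 4.2453
k* = 4.2453^(1/0.61) ≈ 10.6994

k* ≈ 10.70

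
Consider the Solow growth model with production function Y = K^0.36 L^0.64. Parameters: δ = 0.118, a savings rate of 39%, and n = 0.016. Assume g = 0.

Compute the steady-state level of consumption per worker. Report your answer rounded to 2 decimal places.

At the steady state, Δk = 0, so s·k^α = (n + δ)·k.
Rearranging, k^(1−α) = s / (n + δ).
k^0.64 = 0.39 / (0.016 + 0.118) = 0.39 / 0.134 = 2.9104
k* = 2.9104^(1/0.64) ≈ 5.3079
y* = (k*)^α = 5.3079^0.36 ≈ 1.8238
c* = (1 − s)·y* = (1 − 0.39) × 1.8238 ≈ 1.1125

c* ≈ 1.11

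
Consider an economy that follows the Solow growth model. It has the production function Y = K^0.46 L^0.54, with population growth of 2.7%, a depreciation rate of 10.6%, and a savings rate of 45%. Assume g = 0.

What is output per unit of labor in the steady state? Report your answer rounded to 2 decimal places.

y* = 2.82

In steady state, investment equals break-even investment: s·k^α = (n + δ)·k.
Dividing both sides by k: k^(1−α) = s / (n + δ).
k^0.54 = 0.45 / (0.027 + 0.106) = 0.45 / 0.133 = 3.3835
k* = 3.3835^(1/0.54) ≈ 9.5567
y* = (k*)^α = 9.5567^0.46 ≈ 2.8245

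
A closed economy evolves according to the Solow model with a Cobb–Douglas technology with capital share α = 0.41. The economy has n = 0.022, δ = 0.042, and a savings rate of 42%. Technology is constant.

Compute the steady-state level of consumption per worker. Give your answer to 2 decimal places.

c* = 2.14

In steady state, investment equals break-even investment: s·k^α = (n + δ)·k.
Dividing both sides by k: k^(1−α) = s / (n + δ).
k^0.59 = 0.42 / (0.022 + 0.042) = 0.42 / 0.064 = 6.5625
k* = 6.5625^(1/0.59) ≈ 24.2585
y* = (k*)^α = 24.2585^0.41 ≈ 3.6965
c* = (1 − s)·y* = (1 − 0.42) × 3.6965 ≈ 2.1440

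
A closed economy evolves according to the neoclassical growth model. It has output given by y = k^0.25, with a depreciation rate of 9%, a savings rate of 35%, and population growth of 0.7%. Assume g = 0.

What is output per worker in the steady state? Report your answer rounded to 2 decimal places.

In steady state, investment equals break-even investment: s·k^α = (n + δ)·k.
Dividing both sides by k: k^(1−α) = s / (n + δ).
k^0.75 = 0.35 / (0.007 + 0.090) = 0.35 / 0.097 = 3.6082
k* = 3.6082^(1/0.75) ≈ 5.5342
y* = (k*)^α = 5.5342^0.25 ≈ 1.5338

y* ≈ 1.53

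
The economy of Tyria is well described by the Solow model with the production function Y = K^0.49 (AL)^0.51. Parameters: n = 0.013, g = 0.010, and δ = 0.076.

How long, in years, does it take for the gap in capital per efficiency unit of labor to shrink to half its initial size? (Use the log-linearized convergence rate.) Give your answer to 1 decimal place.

Near the steady state the convergence rate is λ = (1 − α)(n + g + δ).
λ = (1 − 0.49) × 0.099 = 0.51 × 0.099 = 0.05049
Half-life = ln 2 / λ = 0.6931 / 0.05049 ≈ 13.73 years

about 13.7 years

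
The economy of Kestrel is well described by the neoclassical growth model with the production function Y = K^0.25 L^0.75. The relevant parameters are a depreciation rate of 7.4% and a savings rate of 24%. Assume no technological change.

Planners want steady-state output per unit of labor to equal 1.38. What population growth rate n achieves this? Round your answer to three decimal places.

At the steady state, Δk = 0, so s·k^α = (n + δ)·k.
Since y* = [s/(n + δ)]^(α/(1−α)), we have s/(n + δ) = (y*)^((1−α)/α) = 1.38^3 = 2.6281.
Therefore n + δ = s / 2.6281 = 0.24 / 2.6281 = 0.0913, so n = 0.0913 − 0.074 = 0.0173.

n ≈ 0.017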